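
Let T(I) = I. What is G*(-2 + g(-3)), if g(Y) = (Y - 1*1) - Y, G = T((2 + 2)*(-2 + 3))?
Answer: -12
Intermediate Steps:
G = 4 (G = (2 + 2)*(-2 + 3) = 4*1 = 4)
g(Y) = -1 (g(Y) = (Y - 1) - Y = (-1 + Y) - Y = -1)
G*(-2 + g(-3)) = 4*(-2 - 1) = 4*(-3) = -12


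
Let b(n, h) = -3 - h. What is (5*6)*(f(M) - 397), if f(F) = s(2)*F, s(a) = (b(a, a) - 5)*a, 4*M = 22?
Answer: -15210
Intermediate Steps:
M = 11/2 (M = (¼)*22 = 11/2 ≈ 5.5000)
s(a) = a*(-8 - a) (s(a) = ((-3 - a) - 5)*a = (-8 - a)*a = a*(-8 - a))
f(F) = -20*F (f(F) = (-1*2*(8 + 2))*F = (-1*2*10)*F = -20*F)
(5*6)*(f(M) - 397) = (5*6)*(-20*11/2 - 397) = 30*(-110 - 397) = 30*(-507) = -15210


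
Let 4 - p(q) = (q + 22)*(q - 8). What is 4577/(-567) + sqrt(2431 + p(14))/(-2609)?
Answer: -4577/567 - sqrt(2219)/2609 ≈ -8.0904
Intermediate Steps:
p(q) = 4 - (-8 + q)*(22 + q) (p(q) = 4 - (q + 22)*(q - 8) = 4 - (22 + q)*(-8 + q) = 4 - (-8 + q)*(22 + q))
4577/(-567) + sqrt(2431 + p(14))/(-2609) = 4577/(-567) + sqrt(2431 + (180 - 1*14**2 - 14*14))/(-2609) = 4577*(-1/567) + sqrt(2431 + (180 - 1*196 - 196))*(-1/2609) = -4577/567 + sqrt(2431 + (180 - 196 - 196))*(-1/2609) = -4577/567 + sqrt(2431 - 212)*(-1/2609) = -4577/567 + sqrt(2219)*(-1/2609) = -4577/567 - sqrt(2219)/2609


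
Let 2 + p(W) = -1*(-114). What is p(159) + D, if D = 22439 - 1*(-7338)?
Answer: 29889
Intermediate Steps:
p(W) = 112 (p(W) = -2 - 1*(-114) = -2 + 114 = 112)
D = 29777 (D = 22439 + 7338 = 29777)
p(159) + D = 112 + 29777 = 29889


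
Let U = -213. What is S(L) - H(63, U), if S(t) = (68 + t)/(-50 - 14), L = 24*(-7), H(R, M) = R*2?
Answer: -1991/16 ≈ -124.44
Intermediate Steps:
H(R, M) = 2*R
L = -168
S(t) = -17/16 - t/64 (S(t) = (68 + t)/(-64) = (68 + t)*(-1/64) = -17/16 - t/64)
S(L) - H(63, U) = (-17/16 - 1/64*(-168)) - 2*63 = (-17/16 + 21/8) - 1*126 = 25/16 - 126 = -1991/16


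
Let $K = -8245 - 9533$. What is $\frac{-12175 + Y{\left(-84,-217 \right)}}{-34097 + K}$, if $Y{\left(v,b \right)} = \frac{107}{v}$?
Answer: $\frac{1022807}{4357500} \approx 0.23472$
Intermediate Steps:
$K = -17778$ ($K = -8245 - 9533 = -17778$)
$\frac{-12175 + Y{\left(-84,-217 \right)}}{-34097 + K} = \frac{-12175 + \frac{107}{-84}}{-34097 - 17778} = \frac{-12175 + 107 \left(- \frac{1}{84}\right)}{-51875} = \left(-12175 - \frac{107}{84}\right) \left(- \frac{1}{51875}\right) = \left(- \frac{1022807}{84}\right) \left(- \frac{1}{51875}\right) = \frac{1022807}{4357500}$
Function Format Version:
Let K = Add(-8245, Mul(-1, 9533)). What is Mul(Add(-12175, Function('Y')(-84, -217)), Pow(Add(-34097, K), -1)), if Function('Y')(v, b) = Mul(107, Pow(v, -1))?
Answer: Rational(1022807, 4357500) ≈ 0.23472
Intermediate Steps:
K = -17778 (K = Add(-8245, -9533) = -17778)
Mul(Add(-12175, Function('Y')(-84, -217)), Pow(Add(-34097, K), -1)) = Mul(Add(-12175, Mul(107, Pow(-84, -1))), Pow(Add(-34097, -17778), -1)) = Mul(Add(-12175, Mul(107, Rational(-1, 84))), Pow(-51875, -1)) = Mul(Add(-12175, Rational(-107, 84)), Rational(-1, 51875)) = Mul(Rational(-1022807, 84), Rational(-1, 51875)) = Rational(1022807, 4357500)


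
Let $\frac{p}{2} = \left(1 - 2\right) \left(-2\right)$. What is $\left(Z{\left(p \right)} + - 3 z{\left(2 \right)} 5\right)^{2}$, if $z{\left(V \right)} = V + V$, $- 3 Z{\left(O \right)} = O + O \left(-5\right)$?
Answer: $\frac{26896}{9} \approx 2988.4$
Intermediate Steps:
$p = 4$ ($p = 2 \left(1 - 2\right) \left(-2\right) = 2 \left(\left(-1\right) \left(-2\right)\right) = 2 \cdot 2 = 4$)
$Z{\left(O \right)} = \frac{4 O}{3}$ ($Z{\left(O \right)} = - \frac{O + O \left(-5\right)}{3} = - \frac{O - 5 O}{3} = - \frac{\left(-4\right) O}{3} = \frac{4 O}{3}$)
$z{\left(V \right)} = 2 V$
$\left(Z{\left(p \right)} + - 3 z{\left(2 \right)} 5\right)^{2} = \left(\frac{4}{3} \cdot 4 + - 3 \cdot 2 \cdot 2 \cdot 5\right)^{2} = \left(\frac{16}{3} + \left(-3\right) 4 \cdot 5\right)^{2} = \left(\frac{16}{3} - 60\right)^{2} = \left(- \frac{164}{3}\right)^{2} = \frac{26896}{9}$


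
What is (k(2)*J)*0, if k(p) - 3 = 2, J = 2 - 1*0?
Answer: 0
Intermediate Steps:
J = 2 (J = 2 + 0 = 2)
k(p) = 5 (k(p) = 3 + 2 = 5)
(k(2)*J)*0 = (5*2)*0 = 10*0 = 0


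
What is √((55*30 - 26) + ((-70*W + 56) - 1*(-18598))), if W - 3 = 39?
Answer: √17338 ≈ 131.67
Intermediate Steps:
W = 42 (W = 3 + 39 = 42)
√((55*30 - 26) + ((-70*W + 56) - 1*(-18598))) = √((55*30 - 26) + ((-70*42 + 56) - 1*(-18598))) = √((1650 - 26) + ((-2940 + 56) + 18598)) = √(1624 + (-2884 + 18598)) = √(1624 + 15714) = √17338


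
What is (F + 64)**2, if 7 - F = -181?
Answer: 63504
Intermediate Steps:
F = 188 (F = 7 - 1*(-181) = 7 + 181 = 188)
(F + 64)**2 = (188 + 64)**2 = 252**2 = 63504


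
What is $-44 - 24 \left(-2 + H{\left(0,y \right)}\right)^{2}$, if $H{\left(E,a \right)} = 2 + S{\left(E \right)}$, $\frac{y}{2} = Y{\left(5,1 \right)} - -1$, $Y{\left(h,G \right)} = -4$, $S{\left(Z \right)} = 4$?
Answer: $-428$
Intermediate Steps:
$y = -6$ ($y = 2 \left(-4 - -1\right) = 2 \left(-4 + 1\right) = 2 \left(-3\right) = -6$)
$H{\left(E,a \right)} = 6$ ($H{\left(E,a \right)} = 2 + 4 = 6$)
$-44 - 24 \left(-2 + H{\left(0,y \right)}\right)^{2} = -44 - 24 \left(-2 + 6\right)^{2} = -44 - 24 \cdot 4^{2} = -44 - 384 = -428$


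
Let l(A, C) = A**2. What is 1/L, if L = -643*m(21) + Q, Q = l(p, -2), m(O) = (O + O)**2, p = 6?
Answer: -1/1134216 ≈ -8.8167e-7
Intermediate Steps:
m(O) = 4*O**2 (m(O) = (2*O)**2 = 4*O**2)
Q = 36 (Q = 6**2 = 36)
L = -1134216 (L = -2572*21**2 + 36 = -2572*441 + 36 = -643*1764 + 36 = -1134252 + 36 = -1134216)
1/L = 1/(-1134216) = -1/1134216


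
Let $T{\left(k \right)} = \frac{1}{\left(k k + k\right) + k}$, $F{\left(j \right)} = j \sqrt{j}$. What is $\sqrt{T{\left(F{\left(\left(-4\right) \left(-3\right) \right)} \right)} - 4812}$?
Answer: $\frac{\sqrt{-692928 - 8315135 \sqrt{3}}}{12 \sqrt{1 + 12 \sqrt{3}}} \approx 69.369 i$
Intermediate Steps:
$F{\left(j \right)} = j^{\frac{3}{2}}$
$T{\left(k \right)} = \frac{1}{k^{2} + 2 k}$ ($T{\left(k \right)} = \frac{1}{\left(k^{2} + k\right) + k} = \frac{1}{\left(k + k^{2}\right) + k} = \frac{1}{k^{2} + 2 k}$)
$\sqrt{T{\left(F{\left(\left(-4\right) \left(-3\right) \right)} \right)} - 4812} = \sqrt{\frac{1}{\left(\left(-4\right) \left(-3\right)\right)^{\frac{3}{2}} \left(2 + \left(\left(-4\right) \left(-3\right)\right)^{\frac{3}{2}}\right)} - 4812} = \sqrt{\frac{1}{12^{\frac{3}{2}} \left(2 + 12^{\frac{3}{2}}\right)} - 4812} = \sqrt{\frac{1}{24 \sqrt{3} \left(2 + 24 \sqrt{3}\right)} - 4812} = \sqrt{\frac{\frac{1}{72} \sqrt{3}}{2 + 24 \sqrt{3}} - 4812} = \sqrt{\frac{\sqrt{3}}{72 \left(2 + 24 \sqrt{3}\right)} - 4812} = \sqrt{-4812 + \frac{\sqrt{3}}{72 \left(2 + 24 \sqrt{3}\right)}}$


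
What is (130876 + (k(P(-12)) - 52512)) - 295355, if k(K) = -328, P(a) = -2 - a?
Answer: -217319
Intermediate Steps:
(130876 + (k(P(-12)) - 52512)) - 295355 = (130876 + (-328 - 52512)) - 295355 = (130876 - 52840) - 295355 = 78036 - 295355 = -217319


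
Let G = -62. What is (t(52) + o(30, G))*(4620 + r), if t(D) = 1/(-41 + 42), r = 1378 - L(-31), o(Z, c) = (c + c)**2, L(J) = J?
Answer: 92707933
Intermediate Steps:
o(Z, c) = 4*c**2 (o(Z, c) = (2*c)**2 = 4*c**2)
r = 1409 (r = 1378 - 1*(-31) = 1378 + 31 = 1409)
t(D) = 1 (t(D) = 1/1 = 1)
(t(52) + o(30, G))*(4620 + r) = (1 + 4*(-62)**2)*(4620 + 1409) = (1 + 4*3844)*6029 = (1 + 15376)*6029 = 15377*6029 = 92707933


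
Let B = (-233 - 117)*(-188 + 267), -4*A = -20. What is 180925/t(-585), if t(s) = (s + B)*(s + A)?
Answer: 7237/655052 ≈ 0.011048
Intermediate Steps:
A = 5 (A = -¼*(-20) = 5)
B = -27650 (B = -350*79 = -27650)
t(s) = (-27650 + s)*(5 + s) (t(s) = (s - 27650)*(s + 5) = (-27650 + s)*(5 + s))
180925/t(-585) = 180925/(-138250 + (-585)² - 27645*(-585)) = 180925/(-138250 + 342225 + 16172325) = 180925/16376300 = 180925*(1/16376300) = 7237/655052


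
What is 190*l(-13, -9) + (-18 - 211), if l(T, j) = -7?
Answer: -1559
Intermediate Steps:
190*l(-13, -9) + (-18 - 211) = 190*(-7) + (-18 - 211) = -1330 - 229 = -1559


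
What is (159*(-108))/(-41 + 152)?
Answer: -5724/37 ≈ -154.70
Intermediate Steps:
(159*(-108))/(-41 + 152) = -17172/111 = -17172*1/111 = -5724/37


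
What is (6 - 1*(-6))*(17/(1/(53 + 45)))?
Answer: 19992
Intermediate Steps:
(6 - 1*(-6))*(17/(1/(53 + 45))) = (6 + 6)*(17/(1/98)) = 12*(17/(1/98)) = 12*(17*98) = 12*1666 = 19992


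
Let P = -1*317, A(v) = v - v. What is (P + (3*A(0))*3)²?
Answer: 100489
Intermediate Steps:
A(v) = 0
P = -317
(P + (3*A(0))*3)² = (-317 + (3*0)*3)² = (-317 + 0*3)² = (-317 + 0)² = (-317)² = 100489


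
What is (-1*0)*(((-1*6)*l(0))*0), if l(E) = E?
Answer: 0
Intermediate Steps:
(-1*0)*(((-1*6)*l(0))*0) = (-1*0)*((-1*6*0)*0) = 0*(-6*0*0) = 0*(0*0) = 0*0 = 0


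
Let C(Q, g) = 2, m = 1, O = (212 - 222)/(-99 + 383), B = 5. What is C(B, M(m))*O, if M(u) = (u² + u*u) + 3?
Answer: -5/71 ≈ -0.070423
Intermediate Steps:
O = -5/142 (O = -10/284 = -10*1/284 = -5/142 ≈ -0.035211)
M(u) = 3 + 2*u² (M(u) = (u² + u²) + 3 = 2*u² + 3 = 3 + 2*u²)
C(B, M(m))*O = 2*(-5/142) = -5/71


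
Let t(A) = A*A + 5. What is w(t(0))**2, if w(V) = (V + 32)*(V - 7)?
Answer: 5476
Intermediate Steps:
t(A) = 5 + A**2 (t(A) = A**2 + 5 = 5 + A**2)
w(V) = (-7 + V)*(32 + V) (w(V) = (32 + V)*(-7 + V) = (-7 + V)*(32 + V))
w(t(0))**2 = (-224 + (5 + 0**2)**2 + 25*(5 + 0**2))**2 = (-224 + (5 + 0)**2 + 25*(5 + 0))**2 = (-224 + 5**2 + 25*5)**2 = (-224 + 25 + 125)**2 = (-74)**2 = 5476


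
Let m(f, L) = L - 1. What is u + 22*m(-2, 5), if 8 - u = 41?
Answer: 55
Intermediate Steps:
u = -33 (u = 8 - 1*41 = 8 - 41 = -33)
m(f, L) = -1 + L
u + 22*m(-2, 5) = -33 + 22*(-1 + 5) = -33 + 22*4 = -33 + 88 = 55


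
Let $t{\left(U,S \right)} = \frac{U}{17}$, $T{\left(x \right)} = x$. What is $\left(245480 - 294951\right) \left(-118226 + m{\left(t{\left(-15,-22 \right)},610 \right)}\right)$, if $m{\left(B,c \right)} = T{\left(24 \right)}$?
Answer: $5847571142$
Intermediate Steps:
$t{\left(U,S \right)} = \frac{U}{17}$ ($t{\left(U,S \right)} = U \frac{1}{17} = \frac{U}{17}$)
$m{\left(B,c \right)} = 24$
$\left(245480 - 294951\right) \left(-118226 + m{\left(t{\left(-15,-22 \right)},610 \right)}\right) = \left(245480 - 294951\right) \left(-118226 + 24\right) = \left(-49471\right) \left(-118202\right) = 5847571142$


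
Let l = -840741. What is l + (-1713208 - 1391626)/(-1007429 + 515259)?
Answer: -206892196568/246085 ≈ -8.4074e+5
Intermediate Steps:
l + (-1713208 - 1391626)/(-1007429 + 515259) = -840741 + (-1713208 - 1391626)/(-1007429 + 515259) = -840741 - 3104834/(-492170) = -840741 - 3104834*(-1/492170) = -840741 + 1552417/246085 = -206892196568/246085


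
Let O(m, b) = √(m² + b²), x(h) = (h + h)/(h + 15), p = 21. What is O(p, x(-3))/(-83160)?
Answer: -√1765/166320 ≈ -0.00025260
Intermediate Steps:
x(h) = 2*h/(15 + h) (x(h) = (2*h)/(15 + h) = 2*h/(15 + h))
O(m, b) = √(b² + m²)
O(p, x(-3))/(-83160) = √((2*(-3)/(15 - 3))² + 21²)/(-83160) = √((2*(-3)/12)² + 441)*(-1/83160) = √((2*(-3)*(1/12))² + 441)*(-1/83160) = √((-½)² + 441)*(-1/83160) = √(¼ + 441)*(-1/83160) = √(1765/4)*(-1/83160) = (√1765/2)*(-1/83160) = -√1765/166320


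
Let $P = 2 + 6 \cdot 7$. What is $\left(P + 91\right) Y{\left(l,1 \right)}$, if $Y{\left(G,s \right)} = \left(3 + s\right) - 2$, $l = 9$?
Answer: $270$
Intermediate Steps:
$Y{\left(G,s \right)} = 1 + s$
$P = 44$ ($P = 2 + 42 = 44$)
$\left(P + 91\right) Y{\left(l,1 \right)} = \left(44 + 91\right) \left(1 + 1\right) = 135 \cdot 2 = 270$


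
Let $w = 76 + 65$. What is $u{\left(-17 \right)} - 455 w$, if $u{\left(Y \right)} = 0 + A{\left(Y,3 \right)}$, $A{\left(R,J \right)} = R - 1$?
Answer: $-64173$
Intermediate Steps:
$A{\left(R,J \right)} = -1 + R$ ($A{\left(R,J \right)} = R - 1 = -1 + R$)
$w = 141$
$u{\left(Y \right)} = -1 + Y$ ($u{\left(Y \right)} = 0 + \left(-1 + Y\right) = -1 + Y$)
$u{\left(-17 \right)} - 455 w = \left(-1 - 17\right) - 64155 = -18 - 64155 = -64173$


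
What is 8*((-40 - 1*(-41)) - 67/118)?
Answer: 204/59 ≈ 3.4576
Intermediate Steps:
8*((-40 - 1*(-41)) - 67/118) = 8*((-40 + 41) - 67*1/118) = 8*(1 - 67/118) = 8*(51/118) = 204/59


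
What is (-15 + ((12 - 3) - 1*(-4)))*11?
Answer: -22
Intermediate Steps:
(-15 + ((12 - 3) - 1*(-4)))*11 = (-15 + (9 + 4))*11 = (-15 + 13)*11 = -2*11 = -22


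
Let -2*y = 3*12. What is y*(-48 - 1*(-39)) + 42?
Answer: 204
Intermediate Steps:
y = -18 (y = -3*12/2 = -½*36 = -18)
y*(-48 - 1*(-39)) + 42 = -18*(-48 - 1*(-39)) + 42 = -18*(-48 + 39) + 42 = -18*(-9) + 42 = 162 + 42 = 204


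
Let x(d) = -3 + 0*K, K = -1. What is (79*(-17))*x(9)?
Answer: 4029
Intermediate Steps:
x(d) = -3 (x(d) = -3 + 0*(-1) = -3 + 0 = -3)
(79*(-17))*x(9) = (79*(-17))*(-3) = -1343*(-3) = 4029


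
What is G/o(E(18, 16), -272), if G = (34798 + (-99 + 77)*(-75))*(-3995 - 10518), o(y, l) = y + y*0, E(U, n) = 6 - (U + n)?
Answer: 132242456/7 ≈ 1.8892e+7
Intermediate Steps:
E(U, n) = 6 - U - n (E(U, n) = 6 + (-U - n) = 6 - U - n)
o(y, l) = y (o(y, l) = y + 0 = y)
G = -528969824 (G = (34798 - 22*(-75))*(-14513) = (34798 + 1650)*(-14513) = 36448*(-14513) = -528969824)
G/o(E(18, 16), -272) = -528969824/(6 - 1*18 - 1*16) = -528969824/(6 - 18 - 16) = -528969824/(-28) = -528969824*(-1/28) = 132242456/7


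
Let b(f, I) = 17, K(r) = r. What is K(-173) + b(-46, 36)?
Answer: -156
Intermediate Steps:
K(-173) + b(-46, 36) = -173 + 17 = -156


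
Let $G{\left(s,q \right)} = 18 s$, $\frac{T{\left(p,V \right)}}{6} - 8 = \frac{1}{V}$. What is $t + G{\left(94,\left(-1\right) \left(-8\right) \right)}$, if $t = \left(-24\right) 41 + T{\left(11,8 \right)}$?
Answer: $\frac{3027}{4} \approx 756.75$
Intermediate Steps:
$T{\left(p,V \right)} = 48 + \frac{6}{V}$
$t = - \frac{3741}{4}$ ($t = \left(-24\right) 41 + \left(48 + \frac{6}{8}\right) = -984 + \left(48 + 6 \cdot \frac{1}{8}\right) = -984 + \left(48 + \frac{3}{4}\right) = -984 + \frac{195}{4} = - \frac{3741}{4} \approx -935.25$)
$t + G{\left(94,\left(-1\right) \left(-8\right) \right)} = - \frac{3741}{4} + 18 \cdot 94 = - \frac{3741}{4} + 1692 = \frac{3027}{4}$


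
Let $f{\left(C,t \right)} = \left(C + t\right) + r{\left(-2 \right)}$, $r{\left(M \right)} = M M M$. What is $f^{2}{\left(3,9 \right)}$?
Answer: $16$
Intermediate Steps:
$r{\left(M \right)} = M^{3}$ ($r{\left(M \right)} = M^{2} M = M^{3}$)
$f{\left(C,t \right)} = -8 + C + t$ ($f{\left(C,t \right)} = \left(C + t\right) + \left(-2\right)^{3} = \left(C + t\right) - 8 = -8 + C + t$)
$f^{2}{\left(3,9 \right)} = \left(-8 + 3 + 9\right)^{2} = 4^{2} = 16$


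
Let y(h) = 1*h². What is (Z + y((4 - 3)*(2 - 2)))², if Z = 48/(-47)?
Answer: 2304/2209 ≈ 1.0430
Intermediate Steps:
y(h) = h²
Z = -48/47 (Z = 48*(-1/47) = -48/47 ≈ -1.0213)
(Z + y((4 - 3)*(2 - 2)))² = (-48/47 + ((4 - 3)*(2 - 2))²)² = (-48/47 + (1*0)²)² = (-48/47 + 0²)² = (-48/47 + 0)² = (-48/47)² = 2304/2209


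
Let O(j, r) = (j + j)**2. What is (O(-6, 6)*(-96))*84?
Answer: -1161216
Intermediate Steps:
O(j, r) = 4*j**2 (O(j, r) = (2*j)**2 = 4*j**2)
(O(-6, 6)*(-96))*84 = ((4*(-6)**2)*(-96))*84 = ((4*36)*(-96))*84 = (144*(-96))*84 = -13824*84 = -1161216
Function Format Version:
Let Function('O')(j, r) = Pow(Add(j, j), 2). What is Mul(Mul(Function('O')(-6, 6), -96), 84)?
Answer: -1161216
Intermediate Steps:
Function('O')(j, r) = Mul(4, Pow(j, 2)) (Function('O')(j, r) = Pow(Mul(2, j), 2) = Mul(4, Pow(j, 2)))
Mul(Mul(Function('O')(-6, 6), -96), 84) = Mul(Mul(Mul(4, Pow(-6, 2)), -96), 84) = Mul(Mul(Mul(4, 36), -96), 84) = Mul(Mul(144, -96), 84) = Mul(-13824, 84) = -1161216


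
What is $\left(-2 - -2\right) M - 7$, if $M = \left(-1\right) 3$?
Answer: $-7$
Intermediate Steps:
$M = -3$
$\left(-2 - -2\right) M - 7 = \left(-2 - -2\right) \left(-3\right) - 7 = \left(-2 + 2\right) \left(-3\right) - 7 = 0 \left(-3\right) - 7 = 0 - 7 = -7$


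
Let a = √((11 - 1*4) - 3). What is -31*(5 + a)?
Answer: -217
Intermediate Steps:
a = 2 (a = √((11 - 4) - 3) = √(7 - 3) = √4 = 2)
-31*(5 + a) = -31*(5 + 2) = -31*7 = -217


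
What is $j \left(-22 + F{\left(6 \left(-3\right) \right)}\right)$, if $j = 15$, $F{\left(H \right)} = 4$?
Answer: $-270$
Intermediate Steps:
$j \left(-22 + F{\left(6 \left(-3\right) \right)}\right) = 15 \left(-22 + 4\right) = 15 \left(-18\right) = -270$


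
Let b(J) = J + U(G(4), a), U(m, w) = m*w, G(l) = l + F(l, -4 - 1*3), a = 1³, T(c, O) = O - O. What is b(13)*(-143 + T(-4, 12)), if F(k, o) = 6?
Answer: -3289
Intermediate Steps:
T(c, O) = 0
a = 1
G(l) = 6 + l (G(l) = l + 6 = 6 + l)
b(J) = 10 + J (b(J) = J + (6 + 4)*1 = J + 10*1 = J + 10 = 10 + J)
b(13)*(-143 + T(-4, 12)) = (10 + 13)*(-143 + 0) = 23*(-143) = -3289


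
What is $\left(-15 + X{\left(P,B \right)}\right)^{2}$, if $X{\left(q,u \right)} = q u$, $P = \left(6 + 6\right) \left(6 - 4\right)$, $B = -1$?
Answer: $1521$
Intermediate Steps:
$P = 24$ ($P = 12 \cdot 2 = 24$)
$\left(-15 + X{\left(P,B \right)}\right)^{2} = \left(-15 + 24 \left(-1\right)\right)^{2} = \left(-15 - 24\right)^{2} = \left(-39\right)^{2} = 1521$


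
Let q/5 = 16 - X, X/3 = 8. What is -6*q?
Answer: 240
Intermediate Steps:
X = 24 (X = 3*8 = 24)
q = -40 (q = 5*(16 - 1*24) = 5*(16 - 24) = 5*(-8) = -40)
-6*q = -6*(-40) = 240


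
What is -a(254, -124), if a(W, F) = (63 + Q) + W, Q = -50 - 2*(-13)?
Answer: -293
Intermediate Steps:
Q = -24 (Q = -50 + 26 = -24)
a(W, F) = 39 + W (a(W, F) = (63 - 24) + W = 39 + W)
-a(254, -124) = -(39 + 254) = -1*293 = -293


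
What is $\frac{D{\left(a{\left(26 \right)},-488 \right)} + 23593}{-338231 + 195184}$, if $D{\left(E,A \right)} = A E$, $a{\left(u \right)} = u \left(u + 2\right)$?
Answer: $\frac{331671}{143047} \approx 2.3186$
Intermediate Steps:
$a{\left(u \right)} = u \left(2 + u\right)$
$\frac{D{\left(a{\left(26 \right)},-488 \right)} + 23593}{-338231 + 195184} = \frac{- 488 \cdot 26 \left(2 + 26\right) + 23593}{-338231 + 195184} = \frac{- 488 \cdot 26 \cdot 28 + 23593}{-143047} = \left(\left(-488\right) 728 + 23593\right) \left(- \frac{1}{143047}\right) = \left(-355264 + 23593\right) \left(- \frac{1}{143047}\right) = \left(-331671\right) \left(- \frac{1}{143047}\right) = \frac{331671}{143047}$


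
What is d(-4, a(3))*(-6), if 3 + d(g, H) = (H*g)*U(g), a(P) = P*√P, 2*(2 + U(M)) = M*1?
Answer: 18 - 288*√3 ≈ -480.83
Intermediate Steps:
U(M) = -2 + M/2 (U(M) = -2 + (M*1)/2 = -2 + M/2)
a(P) = P^(3/2)
d(g, H) = -3 + H*g*(-2 + g/2) (d(g, H) = -3 + (H*g)*(-2 + g/2) = -3 + H*g*(-2 + g/2))
d(-4, a(3))*(-6) = (-3 + (½)*3^(3/2)*(-4)*(-4 - 4))*(-6) = (-3 + (½)*(3*√3)*(-4)*(-8))*(-6) = (-3 + 48*√3)*(-6) = 18 - 288*√3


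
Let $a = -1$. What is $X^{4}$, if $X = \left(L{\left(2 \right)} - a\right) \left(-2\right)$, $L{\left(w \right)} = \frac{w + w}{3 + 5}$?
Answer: $81$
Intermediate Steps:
$L{\left(w \right)} = \frac{w}{4}$ ($L{\left(w \right)} = \frac{2 w}{8} = 2 w \frac{1}{8} = \frac{w}{4}$)
$X = -3$ ($X = \left(\frac{1}{4} \cdot 2 - -1\right) \left(-2\right) = \left(\frac{1}{2} + 1\right) \left(-2\right) = \frac{3}{2} \left(-2\right) = -3$)
$X^{4} = \left(-3\right)^{4} = 81$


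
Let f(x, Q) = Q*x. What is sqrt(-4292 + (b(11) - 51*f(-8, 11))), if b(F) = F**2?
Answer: sqrt(317) ≈ 17.805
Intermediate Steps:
sqrt(-4292 + (b(11) - 51*f(-8, 11))) = sqrt(-4292 + (11**2 - 561*(-8))) = sqrt(-4292 + (121 - 51*(-88))) = sqrt(-4292 + (121 + 4488)) = sqrt(-4292 + 4609) = sqrt(317)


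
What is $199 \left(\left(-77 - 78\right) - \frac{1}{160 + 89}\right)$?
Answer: $- \frac{7680604}{249} \approx -30846.0$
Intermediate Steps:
$199 \left(\left(-77 - 78\right) - \frac{1}{160 + 89}\right) = 199 \left(\left(-77 - 78\right) - \frac{1}{249}\right) = 199 \left(-155 - \frac{1}{249}\right) = 199 \left(- \frac{38596}{249}\right) = - \frac{7680604}{249}$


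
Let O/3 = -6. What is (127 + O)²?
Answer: 11881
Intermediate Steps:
O = -18 (O = 3*(-6) = -18)
(127 + O)² = (127 - 18)² = 109² = 11881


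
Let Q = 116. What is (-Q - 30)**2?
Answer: 21316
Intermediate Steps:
(-Q - 30)**2 = (-1*116 - 30)**2 = (-116 - 30)**2 = (-146)**2 = 21316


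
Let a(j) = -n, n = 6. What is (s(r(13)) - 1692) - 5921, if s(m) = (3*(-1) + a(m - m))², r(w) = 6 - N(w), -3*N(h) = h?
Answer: -7532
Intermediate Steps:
N(h) = -h/3
a(j) = -6 (a(j) = -1*6 = -6)
r(w) = 6 + w/3 (r(w) = 6 - (-1)*w/3 = 6 + w/3)
s(m) = 81 (s(m) = (3*(-1) - 6)² = (-3 - 6)² = (-9)² = 81)
(s(r(13)) - 1692) - 5921 = (81 - 1692) - 5921 = -1611 - 5921 = -7532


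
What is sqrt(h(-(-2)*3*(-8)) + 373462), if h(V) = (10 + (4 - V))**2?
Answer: sqrt(377306) ≈ 614.25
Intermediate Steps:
h(V) = (14 - V)**2
sqrt(h(-(-2)*3*(-8)) + 373462) = sqrt((-14 - (-2)*3*(-8))**2 + 373462) = sqrt((-14 - 2*(-3)*(-8))**2 + 373462) = sqrt((-14 + 6*(-8))**2 + 373462) = sqrt((-14 - 48)**2 + 373462) = sqrt((-62)**2 + 373462) = sqrt(3844 + 373462) = sqrt(377306)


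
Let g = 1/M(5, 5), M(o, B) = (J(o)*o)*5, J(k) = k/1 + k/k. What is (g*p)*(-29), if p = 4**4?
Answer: -3712/75 ≈ -49.493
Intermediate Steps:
p = 256
J(k) = 1 + k (J(k) = k*1 + 1 = k + 1 = 1 + k)
M(o, B) = 5*o*(1 + o) (M(o, B) = ((1 + o)*o)*5 = (o*(1 + o))*5 = 5*o*(1 + o))
g = 1/150 (g = 1/(5*5*(1 + 5)) = 1/(5*5*6) = 1/150 ≈ 0.0066667)
(g*p)*(-29) = ((1/150)*256)*(-29) = (128/75)*(-29) = -3712/75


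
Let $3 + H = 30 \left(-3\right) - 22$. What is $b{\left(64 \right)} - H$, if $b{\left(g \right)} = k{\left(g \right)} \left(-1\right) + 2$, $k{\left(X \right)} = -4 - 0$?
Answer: $121$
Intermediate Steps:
$k{\left(X \right)} = -4$ ($k{\left(X \right)} = -4 + 0 = -4$)
$b{\left(g \right)} = 6$ ($b{\left(g \right)} = \left(-4\right) \left(-1\right) + 2 = 4 + 2 = 6$)
$H = -115$ ($H = -3 + \left(30 \left(-3\right) - 22\right) = -3 - 112 = -115$)
$b{\left(64 \right)} - H = 6 - -115 = 6 + 115 = 121$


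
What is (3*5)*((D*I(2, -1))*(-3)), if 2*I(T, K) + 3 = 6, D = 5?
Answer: -675/2 ≈ -337.50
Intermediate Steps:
I(T, K) = 3/2 (I(T, K) = -3/2 + (½)*6 = -3/2 + 3 = 3/2)
(3*5)*((D*I(2, -1))*(-3)) = (3*5)*((5*(3/2))*(-3)) = 15*((15/2)*(-3)) = 15*(-45/2) = -675/2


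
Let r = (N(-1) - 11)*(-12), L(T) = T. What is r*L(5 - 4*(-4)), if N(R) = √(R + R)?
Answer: 2772 - 252*I*√2 ≈ 2772.0 - 356.38*I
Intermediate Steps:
N(R) = √2*√R (N(R) = √(2*R) = √2*√R)
r = 132 - 12*I*√2 (r = (√2*√(-1) - 11)*(-12) = (√2*I - 11)*(-12) = (I*√2 - 11)*(-12) = (-11 + I*√2)*(-12) = 132 - 12*I*√2 ≈ 132.0 - 16.971*I)
r*L(5 - 4*(-4)) = (132 - 12*I*√2)*(5 - 4*(-4)) = (132 - 12*I*√2)*(5 + 16) = (132 - 12*I*√2)*21 = 2772 - 252*I*√2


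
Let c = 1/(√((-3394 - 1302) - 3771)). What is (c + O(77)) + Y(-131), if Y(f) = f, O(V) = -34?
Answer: -165 - I*√8467/8467 ≈ -165.0 - 0.010868*I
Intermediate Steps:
c = -I*√8467/8467 (c = 1/(√(-4696 - 3771)) = 1/(√(-8467)) = 1/(I*√8467) = -I*√8467/8467 ≈ -0.010868*I)
(c + O(77)) + Y(-131) = (-I*√8467/8467 - 34) - 131 = (-34 - I*√8467/8467) - 131 = -165 - I*√8467/8467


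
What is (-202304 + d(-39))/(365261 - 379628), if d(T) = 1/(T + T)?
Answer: 15779713/1120626 ≈ 14.081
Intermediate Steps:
d(T) = 1/(2*T)
(-202304 + d(-39))/(365261 - 379628) = (-202304 + (½)/(-39))/(365261 - 379628) = (-202304 + (½)*(-1/39))/(-14367) = (-202304 - 1/78)*(-1/14367) = -15779713/78*(-1/14367) = 15779713/1120626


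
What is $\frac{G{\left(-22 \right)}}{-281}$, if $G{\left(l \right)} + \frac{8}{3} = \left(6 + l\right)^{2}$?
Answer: $- \frac{760}{843} \approx -0.90154$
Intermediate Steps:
$G{\left(l \right)} = - \frac{8}{3} + \left(6 + l\right)^{2}$
$\frac{G{\left(-22 \right)}}{-281} = \frac{- \frac{8}{3} + \left(6 - 22\right)^{2}}{-281} = \left(- \frac{8}{3} + \left(-16\right)^{2}\right) \left(- \frac{1}{281}\right) = \left(- \frac{8}{3} + 256\right) \left(- \frac{1}{281}\right) = \frac{760}{3} \left(- \frac{1}{281}\right) = - \frac{760}{843}$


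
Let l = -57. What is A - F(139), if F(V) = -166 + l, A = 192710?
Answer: 192933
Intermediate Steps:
F(V) = -223 (F(V) = -166 - 57 = -223)
A - F(139) = 192710 - 1*(-223) = 192710 + 223 = 192933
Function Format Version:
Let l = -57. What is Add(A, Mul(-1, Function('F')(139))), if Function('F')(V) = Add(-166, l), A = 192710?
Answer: 192933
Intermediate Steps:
Function('F')(V) = -223 (Function('F')(V) = Add(-166, -57) = -223)
Add(A, Mul(-1, Function('F')(139))) = Add(192710, Mul(-1, -223)) = Add(192710, 223) = 192933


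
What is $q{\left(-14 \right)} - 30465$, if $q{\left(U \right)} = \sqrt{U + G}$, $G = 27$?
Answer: $-30465 + \sqrt{13} \approx -30461.0$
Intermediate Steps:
$q{\left(U \right)} = \sqrt{27 + U}$ ($q{\left(U \right)} = \sqrt{U + 27} = \sqrt{27 + U}$)
$q{\left(-14 \right)} - 30465 = \sqrt{27 - 14} - 30465 = \sqrt{13} - 30465 = -30465 + \sqrt{13}$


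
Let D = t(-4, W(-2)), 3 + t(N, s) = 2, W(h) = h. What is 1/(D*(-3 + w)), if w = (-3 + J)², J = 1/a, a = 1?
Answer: -1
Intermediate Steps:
t(N, s) = -1 (t(N, s) = -3 + 2 = -1)
D = -1
J = 1 (J = 1/1 = 1)
w = 4 (w = (-3 + 1)² = (-2)² = 4)
1/(D*(-3 + w)) = 1/(-(-3 + 4)) = 1/(-1*1) = 1/(-1) = -1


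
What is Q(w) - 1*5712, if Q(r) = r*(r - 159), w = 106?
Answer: -11330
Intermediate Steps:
Q(r) = r*(-159 + r)
Q(w) - 1*5712 = 106*(-159 + 106) - 1*5712 = 106*(-53) - 5712 = -5618 - 5712 = -11330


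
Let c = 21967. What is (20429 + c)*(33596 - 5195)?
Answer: 1204088796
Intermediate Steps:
(20429 + c)*(33596 - 5195) = (20429 + 21967)*(33596 - 5195) = 42396*28401 = 1204088796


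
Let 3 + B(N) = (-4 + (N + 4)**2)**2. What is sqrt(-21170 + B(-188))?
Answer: 17*sqrt(3965179) ≈ 33852.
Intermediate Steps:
B(N) = -3 + (-4 + (4 + N)**2)**2 (B(N) = -3 + (-4 + (N + 4)**2)**2 = -3 + (-4 + (4 + N)**2)**2)
sqrt(-21170 + B(-188)) = sqrt(-21170 + (-3 + (-4 + (4 - 188)**2)**2)) = sqrt(-21170 + (-3 + (-4 + (-184)**2)**2)) = sqrt(-21170 + (-3 + (-4 + 33856)**2)) = sqrt(-21170 + (-3 + 33852**2)) = sqrt(-21170 + (-3 + 1145957904)) = sqrt(-21170 + 1145957901) = sqrt(1145936731) = 17*sqrt(3965179)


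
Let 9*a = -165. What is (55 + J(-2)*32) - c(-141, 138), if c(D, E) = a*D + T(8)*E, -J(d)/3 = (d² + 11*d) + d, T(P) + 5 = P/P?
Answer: -58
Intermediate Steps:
a = -55/3 (a = (⅑)*(-165) = -55/3 ≈ -18.333)
T(P) = -4 (T(P) = -5 + P/P = -5 + 1 = -4)
J(d) = -36*d - 3*d² (J(d) = -3*((d² + 11*d) + d) = -3*(d² + 12*d) = -36*d - 3*d²)
c(D, E) = -4*E - 55*D/3 (c(D, E) = -55*D/3 - 4*E = -4*E - 55*D/3)
(55 + J(-2)*32) - c(-141, 138) = (55 - 3*(-2)*(12 - 2)*32) - (-4*138 - 55/3*(-141)) = (55 - 3*(-2)*10*32) - (-552 + 2585) = (55 + 60*32) - 1*2033 = (55 + 1920) - 2033 = 1975 - 2033 = -58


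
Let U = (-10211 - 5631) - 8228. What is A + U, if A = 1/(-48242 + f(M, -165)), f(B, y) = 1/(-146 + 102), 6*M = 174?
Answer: -51092161474/2122649 ≈ -24070.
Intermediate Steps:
M = 29 (M = (⅙)*174 = 29)
U = -24070 (U = -15842 - 8228 = -24070)
f(B, y) = -1/44 (f(B, y) = 1/(-44) = -1/44)
A = -44/2122649 (A = 1/(-48242 - 1/44) = 1/(-2122649/44) = -44/2122649 ≈ -2.0729e-5)
A + U = -44/2122649 - 24070 = -51092161474/2122649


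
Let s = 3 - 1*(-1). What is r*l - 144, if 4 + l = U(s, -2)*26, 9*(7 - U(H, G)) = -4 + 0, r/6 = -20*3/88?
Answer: -10114/11 ≈ -919.45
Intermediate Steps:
r = -45/11 (r = 6*(-20*3/88) = 6*(-60*1/88) = 6*(-15/22) = -45/11 ≈ -4.0909)
s = 4 (s = 3 + 1 = 4)
U(H, G) = 67/9 (U(H, G) = 7 - (-4 + 0)/9 = 7 - 1/9*(-4) = 7 + 4/9 = 67/9)
l = 1706/9 (l = -4 + (67/9)*26 = -4 + 1742/9 = 1706/9 ≈ 189.56)
r*l - 144 = -45/11*1706/9 - 144 = -8530/11 - 144 = -10114/11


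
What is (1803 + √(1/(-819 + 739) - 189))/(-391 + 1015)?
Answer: 601/208 + I*√75605/12480 ≈ 2.8894 + 0.022032*I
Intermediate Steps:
(1803 + √(1/(-819 + 739) - 189))/(-391 + 1015) = (1803 + √(1/(-80) - 189))/624 = (1803 + √(-1/80 - 189))*(1/624) = (1803 + √(-15121/80))*(1/624) = (1803 + I*√75605/20)*(1/624) = 601/208 + I*√75605/12480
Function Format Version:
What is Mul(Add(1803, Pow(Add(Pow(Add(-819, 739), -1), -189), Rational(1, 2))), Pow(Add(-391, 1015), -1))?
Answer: Add(Rational(601, 208), Mul(Rational(1, 12480), I, Pow(75605, Rational(1, 2)))) ≈ Add(2.8894, Mul(0.022032, I))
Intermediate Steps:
Mul(Add(1803, Pow(Add(Pow(Add(-819, 739), -1), -189), Rational(1, 2))), Pow(Add(-391, 1015), -1)) = Mul(Add(1803, Pow(Add(Pow(-80, -1), -189), Rational(1, 2))), Pow(624, -1)) = Mul(Add(1803, Pow(Add(Rational(-1, 80), -189), Rational(1, 2))), Rational(1, 624)) = Mul(Add(1803, Pow(Rational(-15121, 80), Rational(1, 2))), Rational(1, 624)) = Mul(Add(1803, Mul(Rational(1, 20), I, Pow(75605, Rational(1, 2)))), Rational(1, 624)) = Add(Rational(601, 208), Mul(Rational(1, 12480), I, Pow(75605, Rational(1, 2))))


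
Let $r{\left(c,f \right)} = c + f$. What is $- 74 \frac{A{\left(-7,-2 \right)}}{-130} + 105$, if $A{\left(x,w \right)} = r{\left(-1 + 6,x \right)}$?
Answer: $\frac{6751}{65} \approx 103.86$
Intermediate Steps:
$A{\left(x,w \right)} = 5 + x$ ($A{\left(x,w \right)} = \left(-1 + 6\right) + x = 5 + x$)
$- 74 \frac{A{\left(-7,-2 \right)}}{-130} + 105 = - 74 \frac{5 - 7}{-130} + 105 = - 74 \left(\left(-2\right) \left(- \frac{1}{130}\right)\right) + 105 = \left(-74\right) \frac{1}{65} + 105 = - \frac{74}{65} + 105 = \frac{6751}{65}$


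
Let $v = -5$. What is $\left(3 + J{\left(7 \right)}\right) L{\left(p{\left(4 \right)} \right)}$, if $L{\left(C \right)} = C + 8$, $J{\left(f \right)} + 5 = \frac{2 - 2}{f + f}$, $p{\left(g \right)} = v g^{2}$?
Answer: $144$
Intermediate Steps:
$p{\left(g \right)} = - 5 g^{2}$
$J{\left(f \right)} = -5$ ($J{\left(f \right)} = -5 + \frac{2 - 2}{f + f} = -5 + \frac{0}{2 f} = -5 + 0 \frac{1}{2 f} = -5 + 0 = -5$)
$L{\left(C \right)} = 8 + C$
$\left(3 + J{\left(7 \right)}\right) L{\left(p{\left(4 \right)} \right)} = \left(3 - 5\right) \left(8 - 5 \cdot 4^{2}\right) = - 2 \left(8 - 80\right) = \left(-2\right) \left(-72\right) = 144$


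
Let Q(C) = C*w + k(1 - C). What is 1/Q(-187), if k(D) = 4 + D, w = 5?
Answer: -1/743 ≈ -0.0013459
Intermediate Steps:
Q(C) = 5 + 4*C (Q(C) = C*5 + (4 + (1 - C)) = 5*C + (5 - C) = 5 + 4*C)
1/Q(-187) = 1/(5 + 4*(-187)) = 1/(5 - 748) = 1/(-743) = -1/743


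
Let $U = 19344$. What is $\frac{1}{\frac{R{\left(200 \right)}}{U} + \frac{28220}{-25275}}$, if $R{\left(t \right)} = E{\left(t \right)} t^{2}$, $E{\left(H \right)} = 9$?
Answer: $\frac{2037165}{35637968} \approx 0.057163$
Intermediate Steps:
$R{\left(t \right)} = 9 t^{2}$
$\frac{1}{\frac{R{\left(200 \right)}}{U} + \frac{28220}{-25275}} = \frac{1}{\frac{9 \cdot 200^{2}}{19344} + \frac{28220}{-25275}} = \frac{1}{9 \cdot 40000 \cdot \frac{1}{19344} + 28220 \left(- \frac{1}{25275}\right)} = \frac{1}{360000 \cdot \frac{1}{19344} - \frac{5644}{5055}} = \frac{1}{\frac{7500}{403} - \frac{5644}{5055}} = \frac{1}{\frac{35637968}{2037165}} = \frac{2037165}{35637968}$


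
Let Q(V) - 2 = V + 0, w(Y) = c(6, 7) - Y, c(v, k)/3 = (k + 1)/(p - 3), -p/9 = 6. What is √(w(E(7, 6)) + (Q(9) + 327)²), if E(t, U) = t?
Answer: √41239405/19 ≈ 337.99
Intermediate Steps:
p = -54 (p = -9*6 = -54)
c(v, k) = -1/19 - k/19 (c(v, k) = 3*((k + 1)/(-54 - 3)) = 3*((1 + k)/(-57)) = 3*((1 + k)*(-1/57)) = 3*(-1/57 - k/57) = -1/19 - k/19)
w(Y) = -8/19 - Y (w(Y) = (-1/19 - 1/19*7) - Y = (-1/19 - 7/19) - Y = -8/19 - Y)
Q(V) = 2 + V (Q(V) = 2 + (V + 0) = 2 + V)
√(w(E(7, 6)) + (Q(9) + 327)²) = √((-8/19 - 1*7) + ((2 + 9) + 327)²) = √((-8/19 - 7) + (11 + 327)²) = √(-141/19 + 338²) = √(-141/19 + 114244) = √(2170495/19) = √41239405/19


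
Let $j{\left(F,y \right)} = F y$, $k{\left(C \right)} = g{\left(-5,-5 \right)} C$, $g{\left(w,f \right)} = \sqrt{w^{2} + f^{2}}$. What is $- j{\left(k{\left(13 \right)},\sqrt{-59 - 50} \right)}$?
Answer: $- 65 i \sqrt{218} \approx - 959.71 i$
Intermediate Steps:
$g{\left(w,f \right)} = \sqrt{f^{2} + w^{2}}$
$k{\left(C \right)} = 5 C \sqrt{2}$ ($k{\left(C \right)} = \sqrt{\left(-5\right)^{2} + \left(-5\right)^{2}} C = \sqrt{25 + 25} C = \sqrt{50} C = 5 \sqrt{2} C = 5 C \sqrt{2}$)
$- j{\left(k{\left(13 \right)},\sqrt{-59 - 50} \right)} = - 5 \cdot 13 \sqrt{2} \sqrt{-59 - 50} = - 65 \sqrt{2} \sqrt{-109} = - 65 \sqrt{2} i \sqrt{109} = - 65 i \sqrt{218}$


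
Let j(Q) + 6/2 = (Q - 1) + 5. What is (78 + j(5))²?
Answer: 7056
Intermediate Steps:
j(Q) = 1 + Q (j(Q) = -3 + ((Q - 1) + 5) = -3 + ((-1 + Q) + 5) = -3 + (4 + Q) = 1 + Q)
(78 + j(5))² = (78 + (1 + 5))² = (78 + 6)² = 84² = 7056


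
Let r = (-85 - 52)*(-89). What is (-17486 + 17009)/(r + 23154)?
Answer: -477/35347 ≈ -0.013495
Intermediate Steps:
r = 12193 (r = -137*(-89) = 12193)
(-17486 + 17009)/(r + 23154) = (-17486 + 17009)/(12193 + 23154) = -477/35347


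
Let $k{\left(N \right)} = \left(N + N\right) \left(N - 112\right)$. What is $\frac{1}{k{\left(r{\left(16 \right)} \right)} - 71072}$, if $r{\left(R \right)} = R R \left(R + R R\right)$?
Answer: $\frac{1}{9681562208} \approx 1.0329 \cdot 10^{-10}$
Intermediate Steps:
$r{\left(R \right)} = R^{2} \left(R + R^{2}\right)$ ($r{\left(R \right)} = R R \left(R + R^{2}\right) = R^{2} \left(R + R^{2}\right)$)
$k{\left(N \right)} = 2 N \left(-112 + N\right)$
$\frac{1}{k{\left(r{\left(16 \right)} \right)} - 71072} = \frac{1}{2 \cdot 16^{3} \left(1 + 16\right) \left(-112 + 16^{3} \left(1 + 16\right)\right) - 71072} = \frac{1}{2 \cdot 4096 \cdot 17 \left(-112 + 4096 \cdot 17\right) - 71072} = \frac{1}{2 \cdot 69632 \left(-112 + 69632\right) - 71072} = \frac{1}{2 \cdot 69632 \cdot 69520 - 71072} = \frac{1}{9681633280 - 71072} = \frac{1}{9681562208}$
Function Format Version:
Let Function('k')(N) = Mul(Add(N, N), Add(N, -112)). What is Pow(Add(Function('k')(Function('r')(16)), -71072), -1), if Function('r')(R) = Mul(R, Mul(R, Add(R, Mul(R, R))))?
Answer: Rational(1, 9681562208) ≈ 1.0329e-10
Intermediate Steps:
Function('r')(R) = Mul(Pow(R, 2), Add(R, Pow(R, 2))) (Function('r')(R) = Mul(R, Mul(R, Add(R, Pow(R, 2)))) = Mul(Pow(R, 2), Add(R, Pow(R, 2))))
Function('k')(N) = Mul(2, N, Add(-112, N)) (Function('k')(N) = Mul(Mul(2, N), Add(-112, N)) = Mul(2, N, Add(-112, N)))
Pow(Add(Function('k')(Function('r')(16)), -71072), -1) = Pow(Add(Mul(2, Mul(Pow(16, 3), Add(1, 16)), Add(-112, Mul(Pow(16, 3), Add(1, 16)))), -71072), -1) = Pow(Add(Mul(2, Mul(4096, 17), Add(-112, Mul(4096, 17))), -71072), -1) = Pow(Add(Mul(2, 69632, Add(-112, 69632)), -71072), -1) = Pow(Add(Mul(2, 69632, 69520), -71072), -1) = Pow(Add(9681633280, -71072), -1) = Pow(9681562208, -1) = Rational(1, 9681562208)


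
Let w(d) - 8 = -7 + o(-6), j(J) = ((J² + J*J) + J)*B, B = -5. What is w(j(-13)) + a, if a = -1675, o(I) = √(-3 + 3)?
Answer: -1674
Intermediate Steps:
j(J) = -10*J² - 5*J (j(J) = ((J² + J*J) + J)*(-5) = ((J² + J²) + J)*(-5) = (2*J² + J)*(-5) = (J + 2*J²)*(-5) = -10*J² - 5*J)
o(I) = 0 (o(I) = √0 = 0)
w(d) = 1 (w(d) = 8 + (-7 + 0) = 8 - 7 = 1)
w(j(-13)) + a = 1 - 1675 = -1674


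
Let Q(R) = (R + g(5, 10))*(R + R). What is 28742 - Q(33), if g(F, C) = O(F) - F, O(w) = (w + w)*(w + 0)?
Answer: 23594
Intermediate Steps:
O(w) = 2*w**2 (O(w) = (2*w)*w = 2*w**2)
g(F, C) = -F + 2*F**2 (g(F, C) = 2*F**2 - F = -F + 2*F**2)
Q(R) = 2*R*(45 + R) (Q(R) = (R + 5*(-1 + 2*5))*(R + R) = (R + 5*(-1 + 10))*(2*R) = (R + 5*9)*(2*R) = (R + 45)*(2*R) = (45 + R)*(2*R) = 2*R*(45 + R))
28742 - Q(33) = 28742 - 2*33*(45 + 33) = 28742 - 2*33*78 = 28742 - 1*5148 = 28742 - 5148 = 23594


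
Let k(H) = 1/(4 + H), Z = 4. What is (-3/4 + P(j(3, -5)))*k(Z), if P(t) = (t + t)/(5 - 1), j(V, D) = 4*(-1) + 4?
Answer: -3/32 ≈ -0.093750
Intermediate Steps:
j(V, D) = 0 (j(V, D) = -4 + 4 = 0)
P(t) = t/2 (P(t) = (2*t)/4 = (2*t)*(¼) = t/2)
(-3/4 + P(j(3, -5)))*k(Z) = (-3/4 + (½)*0)/(4 + 4) = (-3*¼ + 0)/8 = (-¾ + 0)*(⅛) = -¾*⅛ = -3/32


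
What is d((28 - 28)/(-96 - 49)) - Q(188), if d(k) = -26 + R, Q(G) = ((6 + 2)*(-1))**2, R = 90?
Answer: 0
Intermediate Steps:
Q(G) = 64 (Q(G) = (8*(-1))**2 = (-8)**2 = 64)
d(k) = 64 (d(k) = -26 + 90 = 64)
d((28 - 28)/(-96 - 49)) - Q(188) = 64 - 1*64 = 64 - 64 = 0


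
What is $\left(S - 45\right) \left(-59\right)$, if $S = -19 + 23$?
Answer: $2419$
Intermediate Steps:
$S = 4$
$\left(S - 45\right) \left(-59\right) = \left(4 - 45\right) \left(-59\right) = \left(-41\right) \left(-59\right) = 2419$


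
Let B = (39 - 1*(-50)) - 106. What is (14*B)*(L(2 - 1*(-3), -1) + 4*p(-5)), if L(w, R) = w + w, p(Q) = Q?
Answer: 2380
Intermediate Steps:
L(w, R) = 2*w
B = -17 (B = (39 + 50) - 106 = 89 - 106 = -17)
(14*B)*(L(2 - 1*(-3), -1) + 4*p(-5)) = (14*(-17))*(2*(2 - 1*(-3)) + 4*(-5)) = -238*(2*(2 + 3) - 20) = -238*(2*5 - 20) = -238*(10 - 20) = -238*(-10) = 2380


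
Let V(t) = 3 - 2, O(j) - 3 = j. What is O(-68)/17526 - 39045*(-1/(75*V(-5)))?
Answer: 45619853/87630 ≈ 520.60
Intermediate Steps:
O(j) = 3 + j
V(t) = 1
O(-68)/17526 - 39045*(-1/(75*V(-5))) = (3 - 68)/17526 - 39045/((15*(-5))*1) = -65*1/17526 - 39045/((-75*1)) = -65/17526 - 39045/(-75) = -65/17526 - 39045*(-1/75) = -65/17526 + 2603/5 = 45619853/87630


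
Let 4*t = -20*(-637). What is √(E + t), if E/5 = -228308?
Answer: I*√1138355 ≈ 1066.9*I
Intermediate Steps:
E = -1141540 (E = 5*(-228308) = -1141540)
t = 3185 (t = (-20*(-637))/4 = (¼)*12740 = 3185)
√(E + t) = √(-1141540 + 3185) = √(-1138355) = I*√1138355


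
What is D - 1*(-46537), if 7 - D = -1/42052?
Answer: 1957268289/42052 ≈ 46544.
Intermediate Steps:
D = 294365/42052 (D = 7 - (-1)/42052 = 7 - 1*(-1/42052) = 7 + 1/42052 = 294365/42052 ≈ 7.0000)
D - 1*(-46537) = 294365/42052 - 1*(-46537) = 294365/42052 + 46537 = 1957268289/42052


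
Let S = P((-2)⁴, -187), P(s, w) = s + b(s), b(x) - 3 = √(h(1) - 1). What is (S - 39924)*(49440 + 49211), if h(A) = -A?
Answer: -3936668155 + 98651*I*√2 ≈ -3.9367e+9 + 1.3951e+5*I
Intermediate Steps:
b(x) = 3 + I*√2 (b(x) = 3 + √(-1*1 - 1) = 3 + √(-1 - 1) = 3 + √(-2) = 3 + I*√2)
P(s, w) = 3 + s + I*√2 (P(s, w) = s + (3 + I*√2) = 3 + s + I*√2)
S = 19 + I*√2 (S = 3 + (-2)⁴ + I*√2 = 3 + 16 + I*√2 = 19 + I*√2 ≈ 19.0 + 1.4142*I)
(S - 39924)*(49440 + 49211) = ((19 + I*√2) - 39924)*(49440 + 49211) = (-39905 + I*√2)*98651 = -3936668155 + 98651*I*√2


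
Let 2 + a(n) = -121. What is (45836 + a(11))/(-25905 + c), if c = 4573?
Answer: -45713/21332 ≈ -2.1429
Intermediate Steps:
a(n) = -123 (a(n) = -2 - 121 = -123)
(45836 + a(11))/(-25905 + c) = (45836 - 123)/(-25905 + 4573) = 45713/(-21332) = 45713*(-1/21332) = -45713/21332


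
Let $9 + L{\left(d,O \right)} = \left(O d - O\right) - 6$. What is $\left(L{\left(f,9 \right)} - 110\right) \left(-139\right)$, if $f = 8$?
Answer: $8618$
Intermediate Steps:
$L{\left(d,O \right)} = -15 - O + O d$ ($L{\left(d,O \right)} = -9 - \left(6 + O - O d\right) = -15 - O + O d$)
$\left(L{\left(f,9 \right)} - 110\right) \left(-139\right) = \left(\left(-15 - 9 + 9 \cdot 8\right) - 110\right) \left(-139\right) = \left(\left(-15 - 9 + 72\right) - 110\right) \left(-139\right) = \left(48 - 110\right) \left(-139\right) = \left(-62\right) \left(-139\right) = 8618$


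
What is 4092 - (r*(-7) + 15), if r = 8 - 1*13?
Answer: 4042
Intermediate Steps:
r = -5 (r = 8 - 13 = -5)
4092 - (r*(-7) + 15) = 4092 - (-5*(-7) + 15) = 4092 - (35 + 15) = 4092 - 1*50 = 4092 - 50 = 4042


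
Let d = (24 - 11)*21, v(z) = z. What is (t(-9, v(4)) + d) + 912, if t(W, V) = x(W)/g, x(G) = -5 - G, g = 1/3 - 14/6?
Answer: 1183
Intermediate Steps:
g = -2 (g = 1*(⅓) - 14*⅙ = ⅓ - 7/3 = -2)
d = 273 (d = 13*21 = 273)
t(W, V) = 5/2 + W/2 (t(W, V) = (-5 - W)/(-2) = (-5 - W)*(-½) = 5/2 + W/2)
(t(-9, v(4)) + d) + 912 = ((5/2 + (½)*(-9)) + 273) + 912 = ((5/2 - 9/2) + 273) + 912 = (-2 + 273) + 912 = 271 + 912 = 1183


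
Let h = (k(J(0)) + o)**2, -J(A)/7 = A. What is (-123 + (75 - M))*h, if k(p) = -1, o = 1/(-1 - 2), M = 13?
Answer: -976/9 ≈ -108.44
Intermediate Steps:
J(A) = -7*A
o = -1/3 (o = 1/(-3) = -1/3 ≈ -0.33333)
h = 16/9 (h = (-1 - 1/3)**2 = (-4/3)**2 = 16/9 ≈ 1.7778)
(-123 + (75 - M))*h = (-123 + (75 - 1*13))*(16/9) = (-123 + (75 - 13))*(16/9) = (-123 + 62)*(16/9) = -61*16/9 = -976/9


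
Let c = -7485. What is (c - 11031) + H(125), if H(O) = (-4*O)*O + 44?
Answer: -80972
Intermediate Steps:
H(O) = 44 - 4*O² (H(O) = -4*O² + 44 = 44 - 4*O²)
(c - 11031) + H(125) = (-7485 - 11031) + (44 - 4*125²) = -18516 + (44 - 4*15625) = -18516 + (44 - 62500) = -18516 - 62456 = -80972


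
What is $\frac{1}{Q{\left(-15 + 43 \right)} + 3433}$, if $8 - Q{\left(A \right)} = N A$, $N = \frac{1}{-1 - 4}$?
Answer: $\frac{5}{17233} \approx 0.00029014$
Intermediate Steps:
$N = - \frac{1}{5}$ ($N = \frac{1}{-5} = - \frac{1}{5} \approx -0.2$)
$Q{\left(A \right)} = 8 + \frac{A}{5}$ ($Q{\left(A \right)} = 8 - - \frac{A}{5} = 8 + \frac{A}{5}$)
$\frac{1}{Q{\left(-15 + 43 \right)} + 3433} = \frac{1}{\left(8 + \frac{-15 + 43}{5}\right) + 3433} = \frac{1}{\left(8 + \frac{1}{5} \cdot 28\right) + 3433} = \frac{1}{\left(8 + \frac{28}{5}\right) + 3433} = \frac{1}{\frac{68}{5} + 3433} = \frac{1}{\frac{17233}{5}} = \frac{5}{17233}$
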